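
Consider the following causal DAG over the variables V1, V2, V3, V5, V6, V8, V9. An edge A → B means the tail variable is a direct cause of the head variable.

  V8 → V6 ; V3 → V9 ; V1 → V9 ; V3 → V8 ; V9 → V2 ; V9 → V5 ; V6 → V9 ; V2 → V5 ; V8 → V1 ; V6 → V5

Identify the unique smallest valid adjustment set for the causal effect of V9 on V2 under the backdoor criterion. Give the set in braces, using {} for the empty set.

Variables eligible for adjustment (non-descendants of V9, excluding V9 and V2): {V1, V3, V6, V8}.
Backdoor paths from V9 to V2:
  P1: V9 <- V3 -> V8 -> V6 -> V5 <- V2
  P2: V9 <- V6 -> V5 <- V2
  P3: V9 <- V1 <- V8 -> V6 -> V5 <- V2
Each backdoor path contains an unconditioned collider, so every path is already blocked with the empty conditioning set:
  P1: blocked at collider V5 (neither it nor any descendant is in the conditioning set).
  P2: blocked at collider V5 (neither it nor any descendant is in the conditioning set).
  P3: blocked at collider V5 (neither it nor any descendant is in the conditioning set).
The empty set is therefore the unique smallest valid set.

{}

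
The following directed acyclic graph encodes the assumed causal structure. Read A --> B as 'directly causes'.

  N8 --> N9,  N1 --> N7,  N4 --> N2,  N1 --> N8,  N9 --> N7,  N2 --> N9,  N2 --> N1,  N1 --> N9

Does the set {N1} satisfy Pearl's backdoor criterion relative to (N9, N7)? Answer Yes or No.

Backdoor paths from N9 to N7 (paths whose first edge points into N9):
  P1: N9 <- N2 -> N1 -> N7
  P2: N9 <- N1 -> N7
  P3: N9 <- N8 <- N1 -> N7
Condition 1 (no descendant of N9 in the set): holds — descendants of N9 are {N7}; none are in {N1}.
Condition 2 (every backdoor path blocked by {N1}):
  P1: blocked at chain node N1 ∈ conditioning set.
  P2: blocked at fork node N1 ∈ conditioning set.
  P3: blocked at fork node N1 ∈ conditioning set.
{N1} satisfies the backdoor criterion.

Yes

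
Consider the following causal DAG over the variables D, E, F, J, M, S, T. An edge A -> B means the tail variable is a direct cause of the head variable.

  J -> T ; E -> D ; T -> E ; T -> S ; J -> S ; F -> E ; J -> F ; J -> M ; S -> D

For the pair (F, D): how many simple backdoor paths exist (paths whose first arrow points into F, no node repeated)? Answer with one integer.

A backdoor path from F to D is any simple undirected path whose first edge points into F (i.e. leaves F via a parent).
Parents of F: {J}.
Enumerating:
  P1: F <- J -> T -> S -> D
  P2: F <- J -> T -> E -> D
  P3: F <- J -> S <- T -> E -> D
  P4: F <- J -> S -> D
That exhausts the simple backdoor paths. Count: 4.

4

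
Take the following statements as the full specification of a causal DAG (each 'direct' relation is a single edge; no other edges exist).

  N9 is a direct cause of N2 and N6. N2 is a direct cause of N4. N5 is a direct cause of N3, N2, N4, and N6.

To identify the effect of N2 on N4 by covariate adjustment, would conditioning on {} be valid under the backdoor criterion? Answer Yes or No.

No

Backdoor paths from N2 to N4 (paths whose first edge points into N2):
  P1: N2 <- N9 -> N6 <- N5 -> N4
  P2: N2 <- N5 -> N4
Condition 1 (no descendant of N2 in the set): holds — descendants of N2 are {N4}; none are in {}.
Condition 2 (every backdoor path blocked by {}):
  P1: blocked at collider N6 (neither it nor any descendant is in the conditioning set).
  P2: open — no interior node is in the conditioning set.
{} does not satisfy the backdoor criterion.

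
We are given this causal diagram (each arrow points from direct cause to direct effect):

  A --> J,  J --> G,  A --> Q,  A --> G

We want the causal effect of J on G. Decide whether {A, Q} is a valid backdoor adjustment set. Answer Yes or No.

Yes

Backdoor paths from J to G (paths whose first edge points into J):
  P1: J <- A -> G
Condition 1 (no descendant of J in the set): holds — descendants of J are {G}; none are in {A, Q}.
Condition 2 (every backdoor path blocked by {A, Q}):
  P1: blocked at fork node A ∈ conditioning set.
{A, Q} satisfies the backdoor criterion.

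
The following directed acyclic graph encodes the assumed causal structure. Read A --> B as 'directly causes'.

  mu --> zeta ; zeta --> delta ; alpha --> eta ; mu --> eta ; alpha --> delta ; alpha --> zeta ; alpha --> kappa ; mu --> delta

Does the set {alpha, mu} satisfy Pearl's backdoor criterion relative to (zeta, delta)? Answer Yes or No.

Yes

Backdoor paths from zeta to delta (paths whose first edge points into zeta):
  P1: zeta <- alpha -> delta
  P2: zeta <- alpha -> eta <- mu -> delta
  P3: zeta <- mu -> delta
  P4: zeta <- mu -> eta <- alpha -> delta
Condition 1 (no descendant of zeta in the set): holds — descendants of zeta are {delta}; none are in {alpha, mu}.
Condition 2 (every backdoor path blocked by {alpha, mu}):
  P1: blocked at fork node alpha ∈ conditioning set.
  P2: blocked at fork node alpha ∈ conditioning set.
  P3: blocked at fork node mu ∈ conditioning set.
  P4: blocked at fork node mu ∈ conditioning set.
{alpha, mu} satisfies the backdoor criterion.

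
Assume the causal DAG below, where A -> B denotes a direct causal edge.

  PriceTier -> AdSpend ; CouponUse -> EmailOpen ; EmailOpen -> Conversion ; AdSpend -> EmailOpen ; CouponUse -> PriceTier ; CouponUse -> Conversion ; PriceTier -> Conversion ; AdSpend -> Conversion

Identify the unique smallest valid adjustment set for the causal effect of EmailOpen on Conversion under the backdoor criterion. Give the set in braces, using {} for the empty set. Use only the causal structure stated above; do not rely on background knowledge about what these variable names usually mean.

Variables eligible for adjustment (non-descendants of EmailOpen, excluding EmailOpen and Conversion): {AdSpend, CouponUse, PriceTier}.
Backdoor paths from EmailOpen to Conversion:
  P1: EmailOpen <- CouponUse -> PriceTier -> AdSpend -> Conversion
  P2: EmailOpen <- CouponUse -> PriceTier -> Conversion
  P3: EmailOpen <- CouponUse -> Conversion
  P4: EmailOpen <- AdSpend <- PriceTier <- CouponUse -> Conversion
  P5: EmailOpen <- AdSpend <- PriceTier -> Conversion
  P6: EmailOpen <- AdSpend -> Conversion
The empty set is not sufficient: P1 (EmailOpen <- CouponUse -> PriceTier -> AdSpend -> Conversion) has no collider blocking it and no conditioned non-collider, so it is open.
Try {AdSpend, CouponUse}:
  P1: blocked at fork node CouponUse ∈ conditioning set.
  P2: blocked at fork node CouponUse ∈ conditioning set.
  P3: blocked at fork node CouponUse ∈ conditioning set.
  P4: blocked at chain node AdSpend ∈ conditioning set.
  P5: blocked at chain node AdSpend ∈ conditioning set.
  P6: blocked at fork node AdSpend ∈ conditioning set.
{AdSpend, CouponUse} contains no descendant of EmailOpen and blocks every backdoor path.
Every element of {AdSpend, CouponUse} is needed (dropping AdSpend leaves P5 open; dropping CouponUse leaves P2 open), so no proper subset is valid.
Among all size-2 subsets of the eligible variables, only {AdSpend, CouponUse} blocks every backdoor path, so it is the unique smallest valid adjustment set.

{AdSpend, CouponUse}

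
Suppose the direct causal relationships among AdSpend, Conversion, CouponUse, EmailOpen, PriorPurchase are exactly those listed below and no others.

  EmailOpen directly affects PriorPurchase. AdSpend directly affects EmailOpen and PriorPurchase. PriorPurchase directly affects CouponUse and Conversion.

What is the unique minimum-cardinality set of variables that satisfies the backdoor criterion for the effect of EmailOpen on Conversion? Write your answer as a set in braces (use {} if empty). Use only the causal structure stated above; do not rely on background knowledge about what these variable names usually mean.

{AdSpend}

Variables eligible for adjustment (non-descendants of EmailOpen, excluding EmailOpen and Conversion): {AdSpend}.
Backdoor paths from EmailOpen to Conversion:
  P1: EmailOpen <- AdSpend -> PriorPurchase -> Conversion
The empty set is not sufficient: P1 (EmailOpen <- AdSpend -> PriorPurchase -> Conversion) has no collider blocking it and no conditioned non-collider, so it is open.
Try {AdSpend}:
  P1: blocked at fork node AdSpend ∈ conditioning set.
{AdSpend} contains no descendant of EmailOpen and blocks every backdoor path.
{AdSpend} is the unique smallest valid adjustment set.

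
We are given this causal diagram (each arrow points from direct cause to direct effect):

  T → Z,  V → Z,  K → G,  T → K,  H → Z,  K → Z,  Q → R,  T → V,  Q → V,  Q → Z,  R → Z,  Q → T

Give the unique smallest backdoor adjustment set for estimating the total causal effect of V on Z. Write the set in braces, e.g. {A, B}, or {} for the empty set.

{Q, T}

Variables eligible for adjustment (non-descendants of V, excluding V and Z): {G, H, K, Q, R, T}.
Backdoor paths from V to Z:
  P1: V <- Q -> R -> Z
  P2: V <- Q -> T -> K -> Z
  P3: V <- Q -> T -> Z
  P4: V <- Q -> Z
  P5: V <- T <- Q -> R -> Z
  P6: V <- T <- Q -> Z
  P7: V <- T -> K -> Z
  P8: V <- T -> Z
The empty set is not sufficient: P1 (V <- Q -> R -> Z) has no collider blocking it and no conditioned non-collider, so it is open.
Try {Q, T}:
  P1: blocked at fork node Q ∈ conditioning set.
  P2: blocked at fork node Q ∈ conditioning set.
  P3: blocked at fork node Q ∈ conditioning set.
  P4: blocked at fork node Q ∈ conditioning set.
  P5: blocked at chain node T ∈ conditioning set.
  P6: blocked at chain node T ∈ conditioning set.
  P7: blocked at fork node T ∈ conditioning set.
  P8: blocked at fork node T ∈ conditioning set.
{Q, T} contains no descendant of V and blocks every backdoor path.
Every element of {Q, T} is needed (dropping Q leaves P1 open; dropping T leaves P7 open), so no proper subset is valid.
Among all size-2 subsets of the eligible variables, only {Q, T} blocks every backdoor path, so it is the unique smallest valid adjustment set.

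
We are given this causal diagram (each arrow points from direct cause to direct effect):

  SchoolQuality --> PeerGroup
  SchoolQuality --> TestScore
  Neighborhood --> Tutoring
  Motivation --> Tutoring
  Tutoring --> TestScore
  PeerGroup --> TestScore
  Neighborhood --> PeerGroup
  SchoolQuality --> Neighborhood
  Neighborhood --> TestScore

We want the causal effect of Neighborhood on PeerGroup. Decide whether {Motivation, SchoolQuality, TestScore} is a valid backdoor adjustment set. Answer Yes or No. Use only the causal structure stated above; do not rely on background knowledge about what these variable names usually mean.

No

Backdoor paths from Neighborhood to PeerGroup (paths whose first edge points into Neighborhood):
  P1: Neighborhood <- SchoolQuality -> PeerGroup
  P2: Neighborhood <- SchoolQuality -> TestScore <- PeerGroup
Condition 1 (no descendant of Neighborhood in the set): FAILS — TestScore is a descendant of Neighborhood.
Condition 2 (every backdoor path blocked by {Motivation, SchoolQuality, TestScore}):
  P1: blocked at fork node SchoolQuality ∈ conditioning set.
  P2: blocked at fork node SchoolQuality ∈ conditioning set.
{Motivation, SchoolQuality, TestScore} does not satisfy the backdoor criterion.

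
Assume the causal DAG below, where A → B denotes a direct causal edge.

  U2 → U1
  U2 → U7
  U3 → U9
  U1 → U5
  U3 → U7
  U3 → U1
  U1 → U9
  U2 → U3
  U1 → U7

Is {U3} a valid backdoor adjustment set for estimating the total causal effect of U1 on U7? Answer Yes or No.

No

Backdoor paths from U1 to U7 (paths whose first edge points into U1):
  P1: U1 <- U2 -> U3 -> U7
  P2: U1 <- U2 -> U7
  P3: U1 <- U3 <- U2 -> U7
  P4: U1 <- U3 -> U7
Condition 1 (no descendant of U1 in the set): holds — descendants of U1 are {U5, U7, U9}; none are in {U3}.
Condition 2 (every backdoor path blocked by {U3}):
  P1: blocked at chain node U3 ∈ conditioning set.
  P2: open — no interior node is in the conditioning set.
  P3: blocked at chain node U3 ∈ conditioning set.
  P4: blocked at fork node U3 ∈ conditioning set.
{U3} does not satisfy the backdoor criterion.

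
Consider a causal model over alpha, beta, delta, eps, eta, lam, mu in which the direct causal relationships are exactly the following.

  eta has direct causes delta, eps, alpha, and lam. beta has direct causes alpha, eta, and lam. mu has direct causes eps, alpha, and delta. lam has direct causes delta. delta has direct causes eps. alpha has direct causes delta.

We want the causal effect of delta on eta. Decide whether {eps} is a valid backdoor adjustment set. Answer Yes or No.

Backdoor paths from delta to eta (paths whose first edge points into delta):
  P1: delta <- eps -> eta
  P2: delta <- eps -> mu <- alpha -> eta
  P3: delta <- eps -> mu <- alpha -> beta <- lam -> eta
  P4: delta <- eps -> mu <- alpha -> beta <- eta
Condition 1 (no descendant of delta in the set): holds — descendants of delta are {alpha, beta, eta, lam, mu}; none are in {eps}.
Condition 2 (every backdoor path blocked by {eps}):
  P1: blocked at fork node eps ∈ conditioning set.
  P2: blocked at fork node eps ∈ conditioning set.
  P3: blocked at fork node eps ∈ conditioning set.
  P4: blocked at fork node eps ∈ conditioning set.
{eps} satisfies the backdoor criterion.

Yes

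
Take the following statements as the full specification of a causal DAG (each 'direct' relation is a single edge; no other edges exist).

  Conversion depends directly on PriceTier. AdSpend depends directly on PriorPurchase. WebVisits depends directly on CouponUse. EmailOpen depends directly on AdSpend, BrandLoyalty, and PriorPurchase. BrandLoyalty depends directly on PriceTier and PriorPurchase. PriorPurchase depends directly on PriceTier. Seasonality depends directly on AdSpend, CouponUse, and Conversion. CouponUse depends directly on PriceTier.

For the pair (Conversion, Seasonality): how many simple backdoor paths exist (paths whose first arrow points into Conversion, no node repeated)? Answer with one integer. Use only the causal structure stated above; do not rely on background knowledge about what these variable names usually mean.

8

A backdoor path from Conversion to Seasonality is any simple undirected path whose first edge points into Conversion (i.e. leaves Conversion via a parent).
Parents of Conversion: {PriceTier}.
Enumerating:
  P1: Conversion <- PriceTier -> CouponUse -> Seasonality
  P2: Conversion <- PriceTier -> PriorPurchase -> AdSpend -> Seasonality
  P3: Conversion <- PriceTier -> PriorPurchase -> BrandLoyalty -> EmailOpen <- AdSpend -> Seasonality
  P4: Conversion <- PriceTier -> PriorPurchase -> EmailOpen <- AdSpend -> Seasonality
  P5: Conversion <- PriceTier -> BrandLoyalty <- PriorPurchase -> AdSpend -> Seasonality
  P6: Conversion <- PriceTier -> BrandLoyalty <- PriorPurchase -> EmailOpen <- AdSpend -> Seasonality
  P7: Conversion <- PriceTier -> BrandLoyalty -> EmailOpen <- PriorPurchase -> AdSpend -> Seasonality
  P8: Conversion <- PriceTier -> BrandLoyalty -> EmailOpen <- AdSpend -> Seasonality
That exhausts the simple backdoor paths. Count: 8.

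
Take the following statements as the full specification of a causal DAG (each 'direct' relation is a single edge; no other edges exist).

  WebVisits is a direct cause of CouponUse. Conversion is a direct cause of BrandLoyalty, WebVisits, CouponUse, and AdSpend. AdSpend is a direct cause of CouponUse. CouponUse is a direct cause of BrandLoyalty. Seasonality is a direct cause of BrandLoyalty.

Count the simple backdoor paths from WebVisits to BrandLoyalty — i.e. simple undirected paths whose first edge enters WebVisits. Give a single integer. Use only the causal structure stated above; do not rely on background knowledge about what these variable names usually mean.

3

A backdoor path from WebVisits to BrandLoyalty is any simple undirected path whose first edge points into WebVisits (i.e. leaves WebVisits via a parent).
Parents of WebVisits: {Conversion}.
Enumerating:
  P1: WebVisits <- Conversion -> AdSpend -> CouponUse -> BrandLoyalty
  P2: WebVisits <- Conversion -> CouponUse -> BrandLoyalty
  P3: WebVisits <- Conversion -> BrandLoyalty
That exhausts the simple backdoor paths. Count: 3.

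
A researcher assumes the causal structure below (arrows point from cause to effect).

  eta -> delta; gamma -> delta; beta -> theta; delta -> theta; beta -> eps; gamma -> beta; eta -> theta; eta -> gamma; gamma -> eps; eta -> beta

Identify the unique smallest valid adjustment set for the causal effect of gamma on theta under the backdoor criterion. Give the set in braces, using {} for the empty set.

{eta}

Variables eligible for adjustment (non-descendants of gamma, excluding gamma and theta): {eta}.
Backdoor paths from gamma to theta:
  P1: gamma <- eta -> delta -> theta
  P2: gamma <- eta -> beta -> theta
  P3: gamma <- eta -> theta
The empty set is not sufficient: P1 (gamma <- eta -> delta -> theta) has no collider blocking it and no conditioned non-collider, so it is open.
Try {eta}:
  P1: blocked at fork node eta ∈ conditioning set.
  P2: blocked at fork node eta ∈ conditioning set.
  P3: blocked at fork node eta ∈ conditioning set.
{eta} contains no descendant of gamma and blocks every backdoor path.
{eta} is the unique smallest valid adjustment set.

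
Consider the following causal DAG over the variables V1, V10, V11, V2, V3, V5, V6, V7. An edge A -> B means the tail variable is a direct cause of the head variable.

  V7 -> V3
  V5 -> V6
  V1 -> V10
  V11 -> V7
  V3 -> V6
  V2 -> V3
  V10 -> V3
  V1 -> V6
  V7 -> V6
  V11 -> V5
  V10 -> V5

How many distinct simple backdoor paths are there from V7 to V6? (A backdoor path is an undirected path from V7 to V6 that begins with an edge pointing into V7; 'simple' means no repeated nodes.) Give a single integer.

A backdoor path from V7 to V6 is any simple undirected path whose first edge points into V7 (i.e. leaves V7 via a parent).
Parents of V7: {V11}.
Enumerating:
  P1: V7 <- V11 -> V5 <- V10 <- V1 -> V6
  P2: V7 <- V11 -> V5 <- V10 -> V3 -> V6
  P3: V7 <- V11 -> V5 -> V6
That exhausts the simple backdoor paths. Count: 3.

3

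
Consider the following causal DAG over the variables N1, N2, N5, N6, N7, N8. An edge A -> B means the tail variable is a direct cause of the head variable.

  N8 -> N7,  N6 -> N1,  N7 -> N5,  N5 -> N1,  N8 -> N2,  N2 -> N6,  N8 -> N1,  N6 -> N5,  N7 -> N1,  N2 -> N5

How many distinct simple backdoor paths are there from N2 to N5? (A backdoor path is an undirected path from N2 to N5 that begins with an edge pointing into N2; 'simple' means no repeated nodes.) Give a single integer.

A backdoor path from N2 to N5 is any simple undirected path whose first edge points into N2 (i.e. leaves N2 via a parent).
Parents of N2: {N8}.
Enumerating:
  P1: N2 <- N8 -> N7 -> N5
  P2: N2 <- N8 -> N7 -> N1 <- N6 -> N5
  P3: N2 <- N8 -> N7 -> N1 <- N5
  P4: N2 <- N8 -> N1 <- N7 -> N5
  P5: N2 <- N8 -> N1 <- N6 -> N5
  P6: N2 <- N8 -> N1 <- N5
That exhausts the simple backdoor paths. Count: 6.

6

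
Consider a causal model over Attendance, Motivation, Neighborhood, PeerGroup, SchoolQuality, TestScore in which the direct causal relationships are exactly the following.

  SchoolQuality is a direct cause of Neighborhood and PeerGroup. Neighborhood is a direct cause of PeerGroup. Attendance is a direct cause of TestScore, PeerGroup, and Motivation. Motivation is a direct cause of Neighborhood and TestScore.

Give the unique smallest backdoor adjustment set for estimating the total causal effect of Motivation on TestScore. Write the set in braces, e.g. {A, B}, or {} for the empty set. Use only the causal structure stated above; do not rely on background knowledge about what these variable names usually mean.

Variables eligible for adjustment (non-descendants of Motivation, excluding Motivation and TestScore): {Attendance, SchoolQuality}.
Backdoor paths from Motivation to TestScore:
  P1: Motivation <- Attendance -> TestScore
The empty set is not sufficient: P1 (Motivation <- Attendance -> TestScore) has no collider blocking it and no conditioned non-collider, so it is open.
Try {Attendance}:
  P1: blocked at fork node Attendance ∈ conditioning set.
{Attendance} contains no descendant of Motivation and blocks every backdoor path.
No other singleton works — e.g. {SchoolQuality} leaves P1 open — so {Attendance} is the unique smallest valid adjustment set.

{Attendance}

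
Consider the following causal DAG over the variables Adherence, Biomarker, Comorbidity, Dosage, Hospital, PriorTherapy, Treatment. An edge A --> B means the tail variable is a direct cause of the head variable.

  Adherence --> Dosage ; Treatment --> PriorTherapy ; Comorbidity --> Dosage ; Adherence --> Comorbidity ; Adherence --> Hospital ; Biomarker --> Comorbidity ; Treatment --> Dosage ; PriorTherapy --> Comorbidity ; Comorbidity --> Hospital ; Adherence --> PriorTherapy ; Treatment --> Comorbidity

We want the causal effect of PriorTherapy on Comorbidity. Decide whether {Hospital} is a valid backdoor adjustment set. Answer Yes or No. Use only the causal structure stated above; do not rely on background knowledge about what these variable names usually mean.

No

Backdoor paths from PriorTherapy to Comorbidity (paths whose first edge points into PriorTherapy):
  P1: PriorTherapy <- Treatment -> Comorbidity
  P2: PriorTherapy <- Treatment -> Dosage <- Adherence -> Comorbidity
  P3: PriorTherapy <- Treatment -> Dosage <- Adherence -> Hospital <- Comorbidity
  P4: PriorTherapy <- Treatment -> Dosage <- Comorbidity
  P5: PriorTherapy <- Adherence -> Comorbidity
  P6: PriorTherapy <- Adherence -> Hospital <- Comorbidity
  P7: PriorTherapy <- Adherence -> Dosage <- Treatment -> Comorbidity
  P8: PriorTherapy <- Adherence -> Dosage <- Comorbidity
Condition 1 (no descendant of PriorTherapy in the set): FAILS — Hospital is a descendant of PriorTherapy.
Condition 2 (every backdoor path blocked by {Hospital}):
  P1: open — no interior node is in the conditioning set.
  P2: blocked at collider Dosage (neither it nor any descendant is in the conditioning set).
  P3: blocked at collider Dosage (neither it nor any descendant is in the conditioning set).
  P4: blocked at collider Dosage (neither it nor any descendant is in the conditioning set).
  P5: open — no interior node is in the conditioning set.
  P6: open — collider(s) Hospital are conditioned on (or have a conditioned descendant) and no non-collider on the path is in the set.
  P7: blocked at collider Dosage (neither it nor any descendant is in the conditioning set).
  P8: blocked at collider Dosage (neither it nor any descendant is in the conditioning set).
{Hospital} does not satisfy the backdoor criterion.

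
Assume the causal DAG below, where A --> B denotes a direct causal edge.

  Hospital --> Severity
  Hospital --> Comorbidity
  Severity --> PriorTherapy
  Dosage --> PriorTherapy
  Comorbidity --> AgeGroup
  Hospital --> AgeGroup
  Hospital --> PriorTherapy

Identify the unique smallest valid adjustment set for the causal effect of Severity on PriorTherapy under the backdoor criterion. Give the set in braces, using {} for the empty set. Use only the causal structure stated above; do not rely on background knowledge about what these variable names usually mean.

{Hospital}

Variables eligible for adjustment (non-descendants of Severity, excluding Severity and PriorTherapy): {AgeGroup, Comorbidity, Dosage, Hospital}.
Backdoor paths from Severity to PriorTherapy:
  P1: Severity <- Hospital -> PriorTherapy
The empty set is not sufficient: P1 (Severity <- Hospital -> PriorTherapy) has no collider blocking it and no conditioned non-collider, so it is open.
Try {Hospital}:
  P1: blocked at fork node Hospital ∈ conditioning set.
{Hospital} contains no descendant of Severity and blocks every backdoor path.
No other singleton works — e.g. {Comorbidity} leaves P1 open — so {Hospital} is the unique smallest valid adjustment set.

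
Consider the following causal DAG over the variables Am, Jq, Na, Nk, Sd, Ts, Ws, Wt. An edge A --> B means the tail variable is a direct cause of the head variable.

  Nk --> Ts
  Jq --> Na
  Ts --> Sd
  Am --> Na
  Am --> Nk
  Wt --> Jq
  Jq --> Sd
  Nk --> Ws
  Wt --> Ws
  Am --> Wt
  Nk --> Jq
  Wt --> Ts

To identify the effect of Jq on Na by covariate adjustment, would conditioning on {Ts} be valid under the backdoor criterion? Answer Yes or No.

No

Backdoor paths from Jq to Na (paths whose first edge points into Jq):
  P1: Jq <- Nk <- Am -> Na
  P2: Jq <- Nk -> Ts <- Wt <- Am -> Na
  P3: Jq <- Nk -> Ws <- Wt <- Am -> Na
  P4: Jq <- Wt <- Am -> Na
  P5: Jq <- Wt -> Ts <- Nk <- Am -> Na
  P6: Jq <- Wt -> Ws <- Nk <- Am -> Na
Condition 1 (no descendant of Jq in the set): holds — descendants of Jq are {Na, Sd}; none are in {Ts}.
Condition 2 (every backdoor path blocked by {Ts}):
  P1: open — no interior node is in the conditioning set.
  P2: open — collider(s) Ts are conditioned on (or have a conditioned descendant) and no non-collider on the path is in the set.
  P3: blocked at collider Ws (neither it nor any descendant is in the conditioning set).
  P4: open — no interior node is in the conditioning set.
  P5: open — collider(s) Ts are conditioned on (or have a conditioned descendant) and no non-collider on the path is in the set.
  P6: blocked at collider Ws (neither it nor any descendant is in the conditioning set).
{Ts} does not satisfy the backdoor criterion.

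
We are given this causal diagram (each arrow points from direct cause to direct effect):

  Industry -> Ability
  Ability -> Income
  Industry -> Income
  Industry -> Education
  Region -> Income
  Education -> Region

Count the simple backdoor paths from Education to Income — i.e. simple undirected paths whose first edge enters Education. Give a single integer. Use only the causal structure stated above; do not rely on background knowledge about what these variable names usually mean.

2

A backdoor path from Education to Income is any simple undirected path whose first edge points into Education (i.e. leaves Education via a parent).
Parents of Education: {Industry}.
Enumerating:
  P1: Education <- Industry -> Ability -> Income
  P2: Education <- Industry -> Income
That exhausts the simple backdoor paths. Count: 2.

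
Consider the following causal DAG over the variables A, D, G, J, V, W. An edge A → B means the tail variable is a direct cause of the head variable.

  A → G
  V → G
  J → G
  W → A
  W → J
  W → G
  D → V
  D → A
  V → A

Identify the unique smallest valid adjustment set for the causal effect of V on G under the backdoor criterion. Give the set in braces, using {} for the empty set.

Variables eligible for adjustment (non-descendants of V, excluding V and G): {D, J, W}.
Backdoor paths from V to G:
  P1: V <- D -> A <- W -> J -> G
  P2: V <- D -> A <- W -> G
  P3: V <- D -> A -> G
The empty set is not sufficient: P3 (V <- D -> A -> G) has no collider blocking it and no conditioned non-collider, so it is open.
Try {D}:
  P1: blocked at fork node D ∈ conditioning set.
  P2: blocked at fork node D ∈ conditioning set.
  P3: blocked at fork node D ∈ conditioning set.
{D} contains no descendant of V and blocks every backdoor path.
No other singleton works — e.g. {W} leaves P3 open — so {D} is the unique smallest valid adjustment set.

{D}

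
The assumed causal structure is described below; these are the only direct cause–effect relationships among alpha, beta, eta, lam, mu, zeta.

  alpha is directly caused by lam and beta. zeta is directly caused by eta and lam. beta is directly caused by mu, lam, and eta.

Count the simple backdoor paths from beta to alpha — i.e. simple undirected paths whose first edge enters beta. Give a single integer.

2

A backdoor path from beta to alpha is any simple undirected path whose first edge points into beta (i.e. leaves beta via a parent).
Parents of beta: {eta, lam, mu}.
Enumerating:
  P1: beta <- eta -> zeta <- lam -> alpha
  P2: beta <- lam -> alpha
That exhausts the simple backdoor paths. Count: 2.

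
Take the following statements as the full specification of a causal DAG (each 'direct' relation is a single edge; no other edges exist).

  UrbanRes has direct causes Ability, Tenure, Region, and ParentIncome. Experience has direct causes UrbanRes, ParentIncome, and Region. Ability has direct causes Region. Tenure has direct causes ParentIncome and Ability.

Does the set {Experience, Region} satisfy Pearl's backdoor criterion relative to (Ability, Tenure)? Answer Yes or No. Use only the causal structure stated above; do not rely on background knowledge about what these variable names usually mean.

Backdoor paths from Ability to Tenure (paths whose first edge points into Ability):
  P1: Ability <- Region -> UrbanRes <- ParentIncome -> Tenure
  P2: Ability <- Region -> UrbanRes <- Tenure
  P3: Ability <- Region -> UrbanRes -> Experience <- ParentIncome -> Tenure
  P4: Ability <- Region -> Experience <- ParentIncome -> Tenure
  P5: Ability <- Region -> Experience <- ParentIncome -> UrbanRes <- Tenure
  P6: Ability <- Region -> Experience <- UrbanRes <- ParentIncome -> Tenure
  P7: Ability <- Region -> Experience <- UrbanRes <- Tenure
Condition 1 (no descendant of Ability in the set): FAILS — Experience is a descendant of Ability.
Condition 2 (every backdoor path blocked by {Experience, Region}):
  P1: blocked at fork node Region ∈ conditioning set.
  P2: blocked at fork node Region ∈ conditioning set.
  P3: blocked at fork node Region ∈ conditioning set.
  P4: blocked at fork node Region ∈ conditioning set.
  P5: blocked at fork node Region ∈ conditioning set.
  P6: blocked at fork node Region ∈ conditioning set.
  P7: blocked at fork node Region ∈ conditioning set.
{Experience, Region} does not satisfy the backdoor criterion.

No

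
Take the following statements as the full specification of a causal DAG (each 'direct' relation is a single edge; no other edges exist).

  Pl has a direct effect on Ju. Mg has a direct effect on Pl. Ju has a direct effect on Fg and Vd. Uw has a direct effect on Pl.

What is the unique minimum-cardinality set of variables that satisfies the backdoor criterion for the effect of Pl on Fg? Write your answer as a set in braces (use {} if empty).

{}

Variables eligible for adjustment (non-descendants of Pl, excluding Pl and Fg): {Mg, Uw}.
Backdoor paths from Pl to Fg:
  (none)
With no backdoor paths the empty set already satisfies the criterion, and it is trivially minimal.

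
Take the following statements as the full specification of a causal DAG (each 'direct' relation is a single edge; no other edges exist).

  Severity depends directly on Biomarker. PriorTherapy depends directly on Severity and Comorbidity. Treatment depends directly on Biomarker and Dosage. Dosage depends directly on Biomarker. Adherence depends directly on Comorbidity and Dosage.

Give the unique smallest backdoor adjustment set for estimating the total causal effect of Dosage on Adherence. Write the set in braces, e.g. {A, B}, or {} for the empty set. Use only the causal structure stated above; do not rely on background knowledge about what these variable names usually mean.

{}

Variables eligible for adjustment (non-descendants of Dosage, excluding Dosage and Adherence): {Biomarker, Comorbidity, PriorTherapy, Severity}.
Backdoor paths from Dosage to Adherence:
  P1: Dosage <- Biomarker -> Severity -> PriorTherapy <- Comorbidity -> Adherence
Each backdoor path contains an unconditioned collider, so every path is already blocked with the empty conditioning set:
  P1: blocked at collider PriorTherapy (neither it nor any descendant is in the conditioning set).
The empty set is therefore the unique smallest valid set.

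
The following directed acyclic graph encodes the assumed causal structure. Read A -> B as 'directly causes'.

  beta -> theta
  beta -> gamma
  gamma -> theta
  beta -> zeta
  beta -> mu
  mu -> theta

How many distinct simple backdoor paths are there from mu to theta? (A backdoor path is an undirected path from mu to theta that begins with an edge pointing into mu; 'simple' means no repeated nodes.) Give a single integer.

2

A backdoor path from mu to theta is any simple undirected path whose first edge points into mu (i.e. leaves mu via a parent).
Parents of mu: {beta}.
Enumerating:
  P1: mu <- beta -> gamma -> theta
  P2: mu <- beta -> theta
That exhausts the simple backdoor paths. Count: 2.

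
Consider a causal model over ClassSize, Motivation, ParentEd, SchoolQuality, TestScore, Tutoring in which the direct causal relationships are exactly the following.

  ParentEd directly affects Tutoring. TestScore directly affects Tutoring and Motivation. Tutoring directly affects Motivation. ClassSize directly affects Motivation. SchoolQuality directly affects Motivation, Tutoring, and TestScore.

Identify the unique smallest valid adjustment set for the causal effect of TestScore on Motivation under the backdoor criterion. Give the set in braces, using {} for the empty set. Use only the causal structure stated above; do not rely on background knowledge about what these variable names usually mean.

{SchoolQuality}

Variables eligible for adjustment (non-descendants of TestScore, excluding TestScore and Motivation): {ClassSize, ParentEd, SchoolQuality}.
Backdoor paths from TestScore to Motivation:
  P1: TestScore <- SchoolQuality -> Tutoring -> Motivation
  P2: TestScore <- SchoolQuality -> Motivation
The empty set is not sufficient: P1 (TestScore <- SchoolQuality -> Tutoring -> Motivation) has no collider blocking it and no conditioned non-collider, so it is open.
Try {SchoolQuality}:
  P1: blocked at fork node SchoolQuality ∈ conditioning set.
  P2: blocked at fork node SchoolQuality ∈ conditioning set.
{SchoolQuality} contains no descendant of TestScore and blocks every backdoor path.
No other singleton works — e.g. {ClassSize} leaves P1 open — so {SchoolQuality} is the unique smallest valid adjustment set.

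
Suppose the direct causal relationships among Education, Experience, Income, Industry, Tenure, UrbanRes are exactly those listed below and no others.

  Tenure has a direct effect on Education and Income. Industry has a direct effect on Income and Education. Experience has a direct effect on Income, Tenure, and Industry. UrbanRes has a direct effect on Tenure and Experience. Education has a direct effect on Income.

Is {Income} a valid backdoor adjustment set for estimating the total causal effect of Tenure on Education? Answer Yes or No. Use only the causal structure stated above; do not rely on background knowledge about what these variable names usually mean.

No

Backdoor paths from Tenure to Education (paths whose first edge points into Tenure):
  P1: Tenure <- UrbanRes -> Experience -> Industry -> Education
  P2: Tenure <- UrbanRes -> Experience -> Industry -> Income <- Education
  P3: Tenure <- UrbanRes -> Experience -> Income <- Industry -> Education
  P4: Tenure <- UrbanRes -> Experience -> Income <- Education
  P5: Tenure <- Experience -> Industry -> Education
  P6: Tenure <- Experience -> Industry -> Income <- Education
  P7: Tenure <- Experience -> Income <- Industry -> Education
  P8: Tenure <- Experience -> Income <- Education
Condition 1 (no descendant of Tenure in the set): FAILS — Income is a descendant of Tenure.
Condition 2 (every backdoor path blocked by {Income}):
  P1: open — no interior node is in the conditioning set.
  P2: open — collider(s) Income are conditioned on (or have a conditioned descendant) and no non-collider on the path is in the set.
  P3: open — collider(s) Income are conditioned on (or have a conditioned descendant) and no non-collider on the path is in the set.
  P4: open — collider(s) Income are conditioned on (or have a conditioned descendant) and no non-collider on the path is in the set.
  P5: open — no interior node is in the conditioning set.
  P6: open — collider(s) Income are conditioned on (or have a conditioned descendant) and no non-collider on the path is in the set.
  P7: open — collider(s) Income are conditioned on (or have a conditioned descendant) and no non-collider on the path is in the set.
  P8: open — collider(s) Income are conditioned on (or have a conditioned descendant) and no non-collider on the path is in the set.
{Income} does not satisfy the backdoor criterion.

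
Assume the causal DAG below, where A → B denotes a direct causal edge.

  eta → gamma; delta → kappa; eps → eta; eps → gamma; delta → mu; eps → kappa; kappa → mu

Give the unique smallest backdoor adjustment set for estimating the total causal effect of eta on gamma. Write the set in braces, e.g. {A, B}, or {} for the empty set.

Variables eligible for adjustment (non-descendants of eta, excluding eta and gamma): {delta, eps, kappa, mu}.
Backdoor paths from eta to gamma:
  P1: eta <- eps -> gamma
The empty set is not sufficient: P1 (eta <- eps -> gamma) has no collider blocking it and no conditioned non-collider, so it is open.
Try {eps}:
  P1: blocked at fork node eps ∈ conditioning set.
{eps} contains no descendant of eta and blocks every backdoor path.
No other singleton works — e.g. {delta} leaves P1 open — so {eps} is the unique smallest valid adjustment set.

{eps}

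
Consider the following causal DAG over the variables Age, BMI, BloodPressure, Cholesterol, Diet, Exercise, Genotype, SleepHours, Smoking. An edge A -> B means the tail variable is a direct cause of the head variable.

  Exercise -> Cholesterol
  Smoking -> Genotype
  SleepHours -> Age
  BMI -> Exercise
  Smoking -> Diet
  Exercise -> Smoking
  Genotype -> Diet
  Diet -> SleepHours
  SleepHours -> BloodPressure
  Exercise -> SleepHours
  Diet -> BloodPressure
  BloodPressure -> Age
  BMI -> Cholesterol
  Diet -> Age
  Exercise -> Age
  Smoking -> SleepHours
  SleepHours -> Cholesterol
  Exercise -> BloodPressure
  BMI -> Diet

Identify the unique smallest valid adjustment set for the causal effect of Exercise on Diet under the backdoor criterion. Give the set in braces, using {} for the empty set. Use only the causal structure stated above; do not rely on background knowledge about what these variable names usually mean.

{BMI}

Variables eligible for adjustment (non-descendants of Exercise, excluding Exercise and Diet): {BMI}.
Backdoor paths from Exercise to Diet:
  P1: Exercise <- BMI -> Diet
  P2: Exercise <- BMI -> Cholesterol <- SleepHours <- Smoking -> Genotype -> Diet
  P3: Exercise <- BMI -> Cholesterol <- SleepHours <- Smoking -> Diet
  P4: Exercise <- BMI -> Cholesterol <- SleepHours <- Diet
  P5: Exercise <- BMI -> Cholesterol <- SleepHours -> BloodPressure <- Diet
  P6: Exercise <- BMI -> Cholesterol <- SleepHours -> BloodPressure -> Age <- Diet
  P7: Exercise <- BMI -> Cholesterol <- SleepHours -> Age <- Diet
  P8: Exercise <- BMI -> Cholesterol <- SleepHours -> Age <- BloodPressure <- Diet
The empty set is not sufficient: P1 (Exercise <- BMI -> Diet) has no collider blocking it and no conditioned non-collider, so it is open.
Try {BMI}:
  P1: blocked at fork node BMI ∈ conditioning set.
  P2: blocked at fork node BMI ∈ conditioning set.
  P3: blocked at fork node BMI ∈ conditioning set.
  P4: blocked at fork node BMI ∈ conditioning set.
  P5: blocked at fork node BMI ∈ conditioning set.
  P6: blocked at fork node BMI ∈ conditioning set.
  P7: blocked at fork node BMI ∈ conditioning set.
  P8: blocked at fork node BMI ∈ conditioning set.
{BMI} contains no descendant of Exercise and blocks every backdoor path.
{BMI} is the unique smallest valid adjustment set.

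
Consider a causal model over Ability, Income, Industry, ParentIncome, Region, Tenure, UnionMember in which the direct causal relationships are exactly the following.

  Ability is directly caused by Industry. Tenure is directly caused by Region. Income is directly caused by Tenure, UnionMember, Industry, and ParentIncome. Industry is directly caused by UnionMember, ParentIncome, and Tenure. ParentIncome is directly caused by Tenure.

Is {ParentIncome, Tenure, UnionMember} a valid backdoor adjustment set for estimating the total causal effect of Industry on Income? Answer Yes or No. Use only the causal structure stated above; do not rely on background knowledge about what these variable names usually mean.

Backdoor paths from Industry to Income (paths whose first edge points into Industry):
  P1: Industry <- Tenure -> ParentIncome -> Income
  P2: Industry <- Tenure -> Income
  P3: Industry <- ParentIncome <- Tenure -> Income
  P4: Industry <- ParentIncome -> Income
  P5: Industry <- UnionMember -> Income
Condition 1 (no descendant of Industry in the set): holds — descendants of Industry are {Ability, Income}; none are in {ParentIncome, Tenure, UnionMember}.
Condition 2 (every backdoor path blocked by {ParentIncome, Tenure, UnionMember}):
  P1: blocked at fork node Tenure ∈ conditioning set.
  P2: blocked at fork node Tenure ∈ conditioning set.
  P3: blocked at chain node ParentIncome ∈ conditioning set.
  P4: blocked at fork node ParentIncome ∈ conditioning set.
  P5: blocked at fork node UnionMember ∈ conditioning set.
{ParentIncome, Tenure, UnionMember} satisfies the backdoor criterion.

Yes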